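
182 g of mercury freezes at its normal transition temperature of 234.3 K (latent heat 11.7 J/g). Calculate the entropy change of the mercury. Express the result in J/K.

Heat released by the substance: Q = −mL = −182 × 11.7 = −2129.4 J.
At constant T, ΔS = Q_rev/T = −2129.4 / 234.3 = -9.09 J/K.

ΔS = -9.09 J/K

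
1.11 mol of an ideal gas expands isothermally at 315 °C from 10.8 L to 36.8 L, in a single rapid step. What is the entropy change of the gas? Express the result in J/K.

ΔS_gas = 11.3 J/K

Entropy is a state function, so ΔS_gas depends only on the end states.
For an isothermal ideal gas ΔS_gas = nR ln(V₂/V₁) = 1.11 × 8.314 × ln(36.8/10.8) = 11.3 J/K.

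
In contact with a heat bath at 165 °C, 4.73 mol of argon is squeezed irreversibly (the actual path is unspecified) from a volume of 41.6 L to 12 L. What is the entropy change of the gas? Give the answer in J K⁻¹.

ΔS_gas = -48.9 J/K

Entropy is a state function, so ΔS_gas depends only on the end states.
For an isothermal ideal gas ΔS_gas = nR ln(V₂/V₁) = 4.73 × 8.314 × ln(12/41.6) = -48.9 J/K.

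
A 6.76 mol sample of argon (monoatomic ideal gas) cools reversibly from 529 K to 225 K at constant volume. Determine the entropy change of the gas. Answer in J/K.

At constant volume, ΔS = nC_V ln(T₂/T₁) with C_V = 3R/2 = 12.47 J mol⁻¹ K⁻¹.
ΔS = 6.76 × 12.47 × ln(225/529) = -72.1 J/K.

ΔS = -72.1 J/K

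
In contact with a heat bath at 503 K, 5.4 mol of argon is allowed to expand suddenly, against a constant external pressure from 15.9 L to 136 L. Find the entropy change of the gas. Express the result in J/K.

ΔS_gas = 96.4 J/K

Entropy is a state function, so ΔS_gas depends only on the end states.
For an isothermal ideal gas ΔS_gas = nR ln(V₂/V₁) = 5.4 × 8.314 × ln(136/15.9) = 96.4 J/K.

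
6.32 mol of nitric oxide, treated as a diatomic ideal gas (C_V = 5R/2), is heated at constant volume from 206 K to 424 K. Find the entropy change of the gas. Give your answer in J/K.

At constant volume, ΔS = nC_V ln(T₂/T₁) with C_V = 5R/2 = 20.79 J mol⁻¹ K⁻¹.
ΔS = 6.32 × 20.79 × ln(424/206) = 94.8 J/K.

ΔS = 94.8 J/K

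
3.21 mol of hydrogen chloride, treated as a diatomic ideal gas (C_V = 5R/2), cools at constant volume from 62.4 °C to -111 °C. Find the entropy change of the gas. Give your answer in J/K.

In kelvin: T₁ = 335.55 K, T₂ = 162.15 K. At constant volume, ΔS = nC_V ln(T₂/T₁) with C_V = 5R/2 = 20.79 J mol⁻¹ K⁻¹.
ΔS = 3.21 × 20.79 × ln(162.15/335.55) = -48.5 J/K.

ΔS = -48.5 J/K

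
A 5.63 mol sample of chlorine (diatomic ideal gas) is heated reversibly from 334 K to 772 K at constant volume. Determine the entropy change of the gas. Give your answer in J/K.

ΔS = 98 J/K

At constant volume, ΔS = nC_V ln(T₂/T₁) with C_V = 5R/2 = 20.79 J mol⁻¹ K⁻¹.
ΔS = 5.63 × 20.79 × ln(772/334) = 98 J/K.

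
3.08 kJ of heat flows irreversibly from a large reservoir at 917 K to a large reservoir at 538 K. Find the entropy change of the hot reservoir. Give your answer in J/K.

ΔS_hot = -3.36 J/K

The hot reservoir loses heat Q, so ΔS_hot = −Q/T_H = −3080/917 = -3.36 J/K.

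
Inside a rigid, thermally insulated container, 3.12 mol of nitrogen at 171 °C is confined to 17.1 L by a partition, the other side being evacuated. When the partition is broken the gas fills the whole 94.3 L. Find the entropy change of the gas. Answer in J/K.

ΔS_gas = 44.3 J/K

For an ideal gas in free expansion Q = 0 and W = 0, so T is unchanged.
Entropy is a state function; using a reversible isothermal path, ΔS_gas = nR ln(V₂/V₁) = 3.12 × 8.314 × ln(94.3/17.1) = 44.3 J/K.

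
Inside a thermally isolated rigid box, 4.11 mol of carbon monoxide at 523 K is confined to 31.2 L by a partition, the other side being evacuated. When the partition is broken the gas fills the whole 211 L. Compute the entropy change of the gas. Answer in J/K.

ΔS_gas = 65.3 J/K

For an ideal gas in free expansion Q = 0 and W = 0, so T is unchanged.
Entropy is a state function; using a reversible isothermal path, ΔS_gas = nR ln(V₂/V₁) = 4.11 × 8.314 × ln(211/31.2) = 65.3 J/K.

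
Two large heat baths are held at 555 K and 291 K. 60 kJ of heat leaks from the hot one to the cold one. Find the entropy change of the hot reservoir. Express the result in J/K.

The hot reservoir loses heat Q, so ΔS_hot = −Q/T_H = −60000/555 = -108 J/K.

ΔS_hot = -108 J/K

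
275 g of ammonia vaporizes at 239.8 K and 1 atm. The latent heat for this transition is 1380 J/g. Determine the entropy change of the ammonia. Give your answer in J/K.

Heat absorbed by the substance: Q = mL = 275 × 1380 = 379500 J.
At constant T, ΔS = Q_rev/T = 379500 / 239.8 = 1580 J/K.

ΔS = 1580 J/K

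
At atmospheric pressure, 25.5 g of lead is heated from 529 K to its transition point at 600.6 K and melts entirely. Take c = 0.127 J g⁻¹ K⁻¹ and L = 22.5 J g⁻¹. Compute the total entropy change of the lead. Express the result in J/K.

ΔS = 1.37 J/K

Warming step: ΔS₁ = m c ln(T_tr/T_i) = 25.5 × 0.127 × ln(600.6/529) = 0.4111 J/K.
Phase change: ΔS₂ = +mL/T_tr = 25.5 × 22.5 / 600.6 = 0.9553 J/K.
ΔS_total = (0.4111) + (0.9553) = 1.37 J/K.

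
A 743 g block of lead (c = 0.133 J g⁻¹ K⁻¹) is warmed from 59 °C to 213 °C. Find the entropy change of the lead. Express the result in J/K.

ΔS = 37.6 J/K

In kelvin: T₁ = 332.15 K, T₂ = 486.15 K. ΔS = ∫dQ_rev/T = m c ln(T₂/T₁) = 743 × 0.133 × ln(486.15/332.15) = 37.6 J/K.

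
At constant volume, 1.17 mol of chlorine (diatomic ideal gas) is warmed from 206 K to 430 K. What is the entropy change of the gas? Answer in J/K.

At constant volume, ΔS = nC_V ln(T₂/T₁) with C_V = 5R/2 = 20.79 J mol⁻¹ K⁻¹.
ΔS = 1.17 × 20.79 × ln(430/206) = 17.9 J/K.

ΔS = 17.9 J/K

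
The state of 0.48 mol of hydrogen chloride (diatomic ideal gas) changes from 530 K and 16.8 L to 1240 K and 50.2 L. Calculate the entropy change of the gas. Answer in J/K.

ΔS = 12.8 J/K

Entropy is a state function: ΔS = nC_V ln(T₂/T₁) + nR ln(V₂/V₁), with C_V = 5R/2 = 20.79 J mol⁻¹ K⁻¹ for a diatomic ideal gas.
ΔS = 0.48 × [20.79 × ln(1240/530) + 8.314 × ln(50.2/16.8)] = 12.8 J/K.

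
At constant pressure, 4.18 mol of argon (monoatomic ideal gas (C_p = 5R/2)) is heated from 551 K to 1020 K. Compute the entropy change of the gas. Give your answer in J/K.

At constant pressure, ΔS = nC_p ln(T₂/T₁) with C_p = 5R/2 = 20.79 J mol⁻¹ K⁻¹.
ΔS = 4.18 × 20.79 × ln(1020/551) = 53.5 J/K.

ΔS = 53.5 J/K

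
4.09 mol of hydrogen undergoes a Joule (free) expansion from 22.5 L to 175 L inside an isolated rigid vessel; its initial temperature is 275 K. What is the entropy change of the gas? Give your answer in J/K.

ΔS_gas = 69.8 J/K

No heat is exchanged and no work is done, so the ideal-gas temperature stays constant.
Entropy is a state function; using a reversible isothermal path, ΔS_gas = nR ln(V₂/V₁) = 4.09 × 8.314 × ln(175/22.5) = 69.8 J/K.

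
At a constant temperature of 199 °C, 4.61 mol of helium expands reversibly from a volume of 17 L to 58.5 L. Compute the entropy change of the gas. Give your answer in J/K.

ΔS_gas = 47.4 J/K

For an isothermal ideal gas ΔS_gas = nR ln(V₂/V₁) = 4.61 × 8.314 × ln(58.5/17) = 47.4 J/K.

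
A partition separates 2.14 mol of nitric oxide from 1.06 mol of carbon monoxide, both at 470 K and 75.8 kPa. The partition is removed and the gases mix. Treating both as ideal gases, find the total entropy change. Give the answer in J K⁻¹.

ΔS_mix = 16.9 J/K

Mole fractions: x_A = 2.14/3.2 = 0.669, x_B = 0.331.
ΔS_mix = −R(n_A ln x_A + n_B ln x_B) = −8.314 × (2.14 ln 0.669 + 1.06 ln 0.331) = 16.9 J/K.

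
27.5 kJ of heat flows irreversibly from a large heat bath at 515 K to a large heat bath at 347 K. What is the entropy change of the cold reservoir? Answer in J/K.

ΔS_cold = 79.3 J/K

The cold reservoir gains heat Q, so ΔS_cold = +Q/T_C = 27500/347 = 79.3 J/K.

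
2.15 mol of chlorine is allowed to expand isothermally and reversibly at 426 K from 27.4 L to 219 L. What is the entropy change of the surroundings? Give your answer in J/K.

ΔS_surr = -37.2 J/K

For an isothermal ideal gas ΔS_gas = nR ln(V₂/V₁) = 2.15 × 8.314 × ln(219/27.4) = 37.2 J/K.
The process is reversible, so ΔS_surr = −ΔS_gas = -37.2 J/K and ΔS_universe = 0.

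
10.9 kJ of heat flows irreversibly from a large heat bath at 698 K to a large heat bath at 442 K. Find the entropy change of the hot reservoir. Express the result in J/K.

ΔS_hot = -15.6 J/K

The hot reservoir loses heat Q, so ΔS_hot = −Q/T_H = −10900/698 = -15.6 J/K.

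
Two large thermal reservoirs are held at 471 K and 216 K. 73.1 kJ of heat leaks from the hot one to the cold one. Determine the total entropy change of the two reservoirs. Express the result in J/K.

ΔS_total = 183 J/K

ΔS_hot = −Q/T_H = −73100/471 = -155.2 J/K and ΔS_cold = +Q/T_C = 73100/216 = 338.4 J/K.
ΔS_total = -155.2 + 338.4 = 183 J/K, positive as the second law requires.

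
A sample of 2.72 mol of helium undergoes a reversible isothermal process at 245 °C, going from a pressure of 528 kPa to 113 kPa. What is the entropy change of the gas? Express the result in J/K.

ΔS_gas = 34.9 J/K

For an isothermal ideal gas ΔS_gas = nR ln(P₁/P₂) = 2.72 × 8.314 × ln(528/113) = 34.9 J/K.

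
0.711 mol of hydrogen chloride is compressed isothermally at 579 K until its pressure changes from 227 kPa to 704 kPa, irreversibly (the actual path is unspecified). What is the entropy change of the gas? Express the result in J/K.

ΔS_gas = -6.69 J/K

Entropy is a state function, so ΔS_gas depends only on the end states.
For an isothermal ideal gas ΔS_gas = nR ln(P₁/P₂) = 0.711 × 8.314 × ln(227/704) = -6.69 J/K.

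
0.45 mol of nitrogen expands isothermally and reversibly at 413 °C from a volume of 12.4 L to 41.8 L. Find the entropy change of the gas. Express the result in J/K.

ΔS_gas = 4.55 J/K

For an isothermal ideal gas ΔS_gas = nR ln(V₂/V₁) = 0.45 × 8.314 × ln(41.8/12.4) = 4.55 J/K.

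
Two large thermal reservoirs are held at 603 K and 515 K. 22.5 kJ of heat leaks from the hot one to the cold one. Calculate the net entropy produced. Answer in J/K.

ΔS_hot = −Q/T_H = −22500/603 = -37.31 J/K and ΔS_cold = +Q/T_C = 22500/515 = 43.69 J/K.
ΔS_total = -37.31 + 43.69 = 6.38 J/K, positive as the second law requires.

ΔS_total = 6.38 J/K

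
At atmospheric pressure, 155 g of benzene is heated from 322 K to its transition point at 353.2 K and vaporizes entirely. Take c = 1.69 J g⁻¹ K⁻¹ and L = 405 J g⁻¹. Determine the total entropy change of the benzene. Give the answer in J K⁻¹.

Warming step: ΔS₁ = m c ln(T_tr/T_i) = 155 × 1.69 × ln(353.2/322) = 24.23 J/K.
Phase change: ΔS₂ = +mL/T_tr = 155 × 405 / 353.2 = 177.7 J/K.
ΔS_total = (24.23) + (177.7) = 202 J/K.

ΔS = 202 J/K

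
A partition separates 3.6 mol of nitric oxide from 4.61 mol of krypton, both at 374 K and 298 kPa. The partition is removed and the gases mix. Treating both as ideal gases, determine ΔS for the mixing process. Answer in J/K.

ΔS_mix = 46.8 J/K

Mole fractions: x_A = 3.6/8.21 = 0.438, x_B = 0.562.
ΔS_mix = −R(n_A ln x_A + n_B ln x_B) = −8.314 × (3.6 ln 0.438 + 4.61 ln 0.562) = 46.8 J/K.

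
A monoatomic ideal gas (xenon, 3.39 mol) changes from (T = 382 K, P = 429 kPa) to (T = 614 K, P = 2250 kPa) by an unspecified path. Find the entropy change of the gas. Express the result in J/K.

ΔS = nC_p ln(T₂/T₁) − nR ln(P₂/P₁), with C_p = 5R/2 = 20.79 J mol⁻¹ K⁻¹ for a monoatomic ideal gas.
ΔS = 3.39 × [20.79 × ln(614/382) − 8.314 × ln(2250/429)] = -13.3 J/K.

ΔS = -13.3 J/K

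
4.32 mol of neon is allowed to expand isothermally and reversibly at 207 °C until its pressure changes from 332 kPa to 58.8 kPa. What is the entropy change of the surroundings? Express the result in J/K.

For an isothermal ideal gas ΔS_gas = nR ln(P₁/P₂) = 4.32 × 8.314 × ln(332/58.8) = 62.2 J/K.
The process is reversible, so ΔS_surr = −ΔS_gas = -62.2 J/K and ΔS_universe = 0.

ΔS_surr = -62.2 J/K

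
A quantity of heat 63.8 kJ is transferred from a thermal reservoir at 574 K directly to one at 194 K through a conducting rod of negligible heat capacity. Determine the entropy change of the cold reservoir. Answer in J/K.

ΔS_cold = 329 J/K

The cold reservoir gains heat Q, so ΔS_cold = +Q/T_C = 63800/194 = 329 J/K.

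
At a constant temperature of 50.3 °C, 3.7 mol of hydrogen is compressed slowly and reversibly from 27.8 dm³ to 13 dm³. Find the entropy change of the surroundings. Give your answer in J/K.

ΔS_surr = 23.4 J/K

For an isothermal ideal gas ΔS_gas = nR ln(V₂/V₁) = 3.7 × 8.314 × ln(13/27.8) = -23.4 J/K.
The process is reversible, so ΔS_surr = −ΔS_gas = 23.4 J/K and ΔS_universe = 0.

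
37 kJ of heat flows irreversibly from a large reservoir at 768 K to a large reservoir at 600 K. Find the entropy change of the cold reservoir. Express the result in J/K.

The cold reservoir gains heat Q, so ΔS_cold = +Q/T_C = 37000/600 = 61.7 J/K.

ΔS_cold = 61.7 J/K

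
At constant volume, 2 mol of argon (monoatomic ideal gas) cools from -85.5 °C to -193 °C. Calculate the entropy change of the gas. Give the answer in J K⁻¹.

ΔS = -21.2 J/K

In kelvin: T₁ = 187.65 K, T₂ = 80.15 K. At constant volume, ΔS = nC_V ln(T₂/T₁) with C_V = 3R/2 = 12.47 J mol⁻¹ K⁻¹.
ΔS = 2 × 12.47 × ln(80.15/187.65) = -21.2 J/K.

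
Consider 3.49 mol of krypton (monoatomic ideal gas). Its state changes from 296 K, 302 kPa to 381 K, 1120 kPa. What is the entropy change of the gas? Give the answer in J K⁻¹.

ΔS = nC_p ln(T₂/T₁) − nR ln(P₂/P₁), with C_p = 5R/2 = 20.79 J mol⁻¹ K⁻¹ for a monoatomic ideal gas.
ΔS = 3.49 × [20.79 × ln(381/296) − 8.314 × ln(1120/302)] = -19.7 J/K.

ΔS = -19.7 J/K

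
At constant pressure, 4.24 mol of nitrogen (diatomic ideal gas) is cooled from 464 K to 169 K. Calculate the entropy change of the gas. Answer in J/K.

At constant pressure, ΔS = nC_p ln(T₂/T₁) with C_p = 7R/2 = 29.1 J mol⁻¹ K⁻¹.
ΔS = 4.24 × 29.1 × ln(169/464) = -125 J/K.

ΔS = -125 J/K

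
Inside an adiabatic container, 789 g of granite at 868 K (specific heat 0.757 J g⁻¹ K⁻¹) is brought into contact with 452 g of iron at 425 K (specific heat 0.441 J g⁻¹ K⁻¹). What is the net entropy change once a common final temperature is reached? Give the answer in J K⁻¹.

Energy balance: T_f = (m₁c₁T₁ + m₂c₂T₂)/(m₁c₁ + m₂c₂) = 757.15 K.
ΔS₁ = m₁c₁ ln(T_f/T₁) = 597.273 × ln(757.15/868) = -81.61 J/K.
ΔS₂ = m₂c₂ ln(T_f/T₂) = 199.332 × ln(757.15/425) = 115.1 J/K.
ΔS_total = -81.61 + 115.1 = 33.5 J/K.

ΔS_total = 33.5 J/K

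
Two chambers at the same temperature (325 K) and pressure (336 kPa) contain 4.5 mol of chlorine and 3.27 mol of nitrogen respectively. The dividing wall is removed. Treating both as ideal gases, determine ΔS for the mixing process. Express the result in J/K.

Mole fractions: x_A = 4.5/7.77 = 0.579, x_B = 0.421.
ΔS_mix = −R(n_A ln x_A + n_B ln x_B) = −8.314 × (4.5 ln 0.579 + 3.27 ln 0.421) = 44 J/K.

ΔS_mix = 44 J/K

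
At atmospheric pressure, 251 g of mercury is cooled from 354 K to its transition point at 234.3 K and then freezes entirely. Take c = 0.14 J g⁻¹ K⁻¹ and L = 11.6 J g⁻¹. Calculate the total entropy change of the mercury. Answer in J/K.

ΔS = -26.9 J/K

Cooling step: ΔS₁ = m c ln(T_tr/T_i) = 251 × 0.14 × ln(234.3/354) = -14.5 J/K.
Phase change: ΔS₂ = −mL/T_tr = −251 × 11.6 / 234.3 = -12.43 J/K.
ΔS_total = (-14.5) + (-12.43) = -26.9 J/K.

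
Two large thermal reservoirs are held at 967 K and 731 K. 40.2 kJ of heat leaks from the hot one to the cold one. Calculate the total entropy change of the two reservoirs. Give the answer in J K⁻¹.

ΔS_total = 13.4 J/K

ΔS_hot = −Q/T_H = −40200/967 = -41.57 J/K and ΔS_cold = +Q/T_C = 40200/731 = 54.99 J/K.
ΔS_total = -41.57 + 54.99 = 13.4 J/K, positive as the second law requires.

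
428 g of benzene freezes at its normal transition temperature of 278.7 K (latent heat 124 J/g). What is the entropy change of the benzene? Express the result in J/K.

ΔS = -190 J/K

Heat released by the substance: Q = −mL = −428 × 124 = −53072 J.
At constant T, ΔS = Q_rev/T = −53072 / 278.7 = -190 J/K.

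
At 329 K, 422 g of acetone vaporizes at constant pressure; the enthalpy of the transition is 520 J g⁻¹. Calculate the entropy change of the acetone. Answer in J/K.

Heat absorbed by the substance: Q = mL = 422 × 520 = 219440 J.
At constant T, ΔS = Q_rev/T = 219440 / 329 = 667 J/K.

ΔS = 667 J/K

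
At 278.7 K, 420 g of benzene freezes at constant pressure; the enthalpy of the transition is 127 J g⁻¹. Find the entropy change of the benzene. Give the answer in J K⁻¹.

Heat released by the substance: Q = −mL = −420 × 127 = −53340 J.
At constant T, ΔS = Q_rev/T = −53340 / 278.7 = -191 J/K.

ΔS = -191 J/K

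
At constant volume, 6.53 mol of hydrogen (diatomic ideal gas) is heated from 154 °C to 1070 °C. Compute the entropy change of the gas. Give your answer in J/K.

In kelvin: T₁ = 427.15 K, T₂ = 1343.15 K. At constant volume, ΔS = nC_V ln(T₂/T₁) with C_V = 5R/2 = 20.79 J mol⁻¹ K⁻¹.
ΔS = 6.53 × 20.79 × ln(1343.15/427.15) = 155 J/K.

ΔS = 155 J/K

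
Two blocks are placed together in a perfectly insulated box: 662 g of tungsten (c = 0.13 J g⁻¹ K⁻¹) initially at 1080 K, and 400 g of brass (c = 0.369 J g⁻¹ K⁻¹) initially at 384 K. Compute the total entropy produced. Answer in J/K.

Energy balance: T_f = (m₁c₁T₁ + m₂c₂T₂)/(m₁c₁ + m₂c₂) = 640.35 K.
ΔS₁ = m₁c₁ ln(T_f/T₁) = 86.06 × ln(640.35/1080) = -44.98 J/K.
ΔS₂ = m₂c₂ ln(T_f/T₂) = 147.6 × ln(640.35/384) = 75.48 J/K.
ΔS_total = -44.98 + 75.48 = 30.5 J/K.

ΔS_total = 30.5 J/K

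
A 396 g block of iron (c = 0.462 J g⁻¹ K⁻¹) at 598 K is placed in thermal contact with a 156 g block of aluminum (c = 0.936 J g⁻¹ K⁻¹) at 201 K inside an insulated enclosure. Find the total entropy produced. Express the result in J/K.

ΔS_total = 44.4 J/K

Energy balance: T_f = (m₁c₁T₁ + m₂c₂T₂)/(m₁c₁ + m₂c₂) = 421.79 K.
ΔS₁ = m₁c₁ ln(T_f/T₁) = 182.952 × ln(421.79/598) = -63.867 J/K.
ΔS₂ = m₂c₂ ln(T_f/T₂) = 146.016 × ln(421.79/201) = 108.23 J/K.
ΔS_total = -63.867 + 108.23 = 44.4 J/K.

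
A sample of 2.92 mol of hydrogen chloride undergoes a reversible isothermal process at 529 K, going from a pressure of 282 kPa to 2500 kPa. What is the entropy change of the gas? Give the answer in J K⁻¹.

ΔS_gas = -53 J/K

For an isothermal ideal gas ΔS_gas = nR ln(P₁/P₂) = 2.92 × 8.314 × ln(282/2500) = -53 J/K.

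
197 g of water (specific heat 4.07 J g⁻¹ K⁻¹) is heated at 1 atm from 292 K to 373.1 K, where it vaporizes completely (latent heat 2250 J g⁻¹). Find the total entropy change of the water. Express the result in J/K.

Warming step: ΔS₁ = m c ln(T_tr/T_i) = 197 × 4.07 × ln(373.1/292) = 196.5 J/K.
Phase change: ΔS₂ = +mL/T_tr = 197 × 2250 / 373.1 = 1188 J/K.
ΔS_total = (196.5) + (1188) = 1380 J/K.

ΔS = 1380 J/K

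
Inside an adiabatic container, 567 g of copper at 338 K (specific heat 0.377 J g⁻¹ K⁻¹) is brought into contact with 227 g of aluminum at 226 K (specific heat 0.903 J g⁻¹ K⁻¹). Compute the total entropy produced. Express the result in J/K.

Energy balance: T_f = (m₁c₁T₁ + m₂c₂T₂)/(m₁c₁ + m₂c₂) = 283.17 K.
ΔS₁ = m₁c₁ ln(T_f/T₁) = 213.759 × ln(283.17/338) = -37.83 J/K.
ΔS₂ = m₂c₂ ln(T_f/T₂) = 204.981 × ln(283.17/226) = 46.23 J/K.
ΔS_total = -37.83 + 46.23 = 8.4 J/K.

ΔS_total = 8.4 J/K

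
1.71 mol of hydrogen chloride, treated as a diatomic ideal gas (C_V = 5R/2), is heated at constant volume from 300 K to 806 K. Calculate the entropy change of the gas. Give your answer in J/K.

ΔS = 35.1 J/K

At constant volume, ΔS = nC_V ln(T₂/T₁) with C_V = 5R/2 = 20.79 J mol⁻¹ K⁻¹.
ΔS = 1.71 × 20.79 × ln(806/300) = 35.1 J/K.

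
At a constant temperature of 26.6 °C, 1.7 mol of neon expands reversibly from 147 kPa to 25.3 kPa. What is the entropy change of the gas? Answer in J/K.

ΔS_gas = 24.9 J/K

For an isothermal ideal gas ΔS_gas = nR ln(P₁/P₂) = 1.7 × 8.314 × ln(147/25.3) = 24.9 J/K.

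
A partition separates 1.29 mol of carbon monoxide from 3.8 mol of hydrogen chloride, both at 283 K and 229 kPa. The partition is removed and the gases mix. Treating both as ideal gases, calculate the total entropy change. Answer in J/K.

Mole fractions: x_A = 1.29/5.09 = 0.253, x_B = 0.747.
ΔS_mix = −R(n_A ln x_A + n_B ln x_B) = −8.314 × (1.29 ln 0.253 + 3.8 ln 0.747) = 24 J/K.

ΔS_mix = 24 J/K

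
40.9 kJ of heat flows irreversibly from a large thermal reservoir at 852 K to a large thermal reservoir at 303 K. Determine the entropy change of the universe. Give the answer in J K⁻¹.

ΔS_hot = −Q/T_H = −40900/852 = -48 J/K and ΔS_cold = +Q/T_C = 40900/303 = 135 J/K.
ΔS_total = -48 + 135 = 87 J/K, positive as the second law requires.

ΔS_total = 87 J/K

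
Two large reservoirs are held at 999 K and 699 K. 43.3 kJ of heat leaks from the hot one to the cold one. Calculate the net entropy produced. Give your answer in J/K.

ΔS_hot = −Q/T_H = −43300/999 = -43.34 J/K and ΔS_cold = +Q/T_C = 43300/699 = 61.95 J/K.
ΔS_total = -43.34 + 61.95 = 18.6 J/K, positive as the second law requires.

ΔS_total = 18.6 J/K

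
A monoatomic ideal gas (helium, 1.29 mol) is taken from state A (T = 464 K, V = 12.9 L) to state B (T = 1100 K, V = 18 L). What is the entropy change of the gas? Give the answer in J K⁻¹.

ΔS = 17.5 J/K

Entropy is a state function: ΔS = nC_V ln(T₂/T₁) + nR ln(V₂/V₁), with C_V = 3R/2 = 12.47 J mol⁻¹ K⁻¹ for a monoatomic ideal gas.
ΔS = 1.29 × [12.47 × ln(1100/464) + 8.314 × ln(18/12.9)] = 17.5 J/K.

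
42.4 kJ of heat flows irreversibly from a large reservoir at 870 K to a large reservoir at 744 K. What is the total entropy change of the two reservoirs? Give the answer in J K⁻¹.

ΔS_total = 8.25 J/K

ΔS_hot = −Q/T_H = −42400/870 = -48.74 J/K and ΔS_cold = +Q/T_C = 42400/744 = 56.99 J/K.
ΔS_total = -48.74 + 56.99 = 8.25 J/K, positive as the second law requires.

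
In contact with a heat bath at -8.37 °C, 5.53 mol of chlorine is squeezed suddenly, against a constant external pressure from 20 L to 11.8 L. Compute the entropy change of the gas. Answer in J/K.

ΔS_gas = -24.3 J/K

Entropy is a state function, so ΔS_gas depends only on the end states.
For an isothermal ideal gas ΔS_gas = nR ln(V₂/V₁) = 5.53 × 8.314 × ln(11.8/20) = -24.3 J/K.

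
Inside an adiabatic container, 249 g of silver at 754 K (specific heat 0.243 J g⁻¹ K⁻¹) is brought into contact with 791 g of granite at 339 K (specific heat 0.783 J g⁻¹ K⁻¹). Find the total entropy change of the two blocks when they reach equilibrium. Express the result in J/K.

ΔS_total = 21.9 J/K

Energy balance: T_f = (m₁c₁T₁ + m₂c₂T₂)/(m₁c₁ + m₂c₂) = 375.93 K.
ΔS₁ = m₁c₁ ln(T_f/T₁) = 60.507 × ln(375.93/754) = -42.11 J/K.
ΔS₂ = m₂c₂ ln(T_f/T₂) = 619.353 × ln(375.93/339) = 64.05 J/K.
ΔS_total = -42.11 + 64.05 = 21.9 J/K.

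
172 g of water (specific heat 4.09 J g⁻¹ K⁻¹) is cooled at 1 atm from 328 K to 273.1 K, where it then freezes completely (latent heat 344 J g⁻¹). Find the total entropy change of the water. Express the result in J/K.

ΔS = -346 J/K

Cooling step: ΔS₁ = m c ln(T_tr/T_i) = 172 × 4.09 × ln(273.1/328) = -128.9 J/K.
Phase change: ΔS₂ = −mL/T_tr = −172 × 344 / 273.1 = -216.7 J/K.
ΔS_total = (-128.9) + (-216.7) = -346 J/K.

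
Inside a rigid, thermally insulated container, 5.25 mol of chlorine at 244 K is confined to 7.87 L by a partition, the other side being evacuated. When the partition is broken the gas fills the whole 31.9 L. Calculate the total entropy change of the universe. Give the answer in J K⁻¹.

For an ideal gas in free expansion Q = 0 and W = 0, so T is unchanged.
Entropy is a state function; using a reversible isothermal path, ΔS_gas = nR ln(V₂/V₁) = 5.25 × 8.314 × ln(31.9/7.87) = 61.1 J/K.
The insulated surroundings exchange no heat, so ΔS_surr = 0 and ΔS_universe = ΔS_gas.

ΔS_universe = 61.1 J/K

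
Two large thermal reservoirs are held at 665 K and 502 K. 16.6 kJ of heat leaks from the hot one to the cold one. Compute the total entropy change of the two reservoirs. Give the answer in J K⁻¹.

ΔS_hot = −Q/T_H = −16600/665 = -24.96 J/K and ΔS_cold = +Q/T_C = 16600/502 = 33.07 J/K.
ΔS_total = -24.96 + 33.07 = 8.11 J/K, positive as the second law requires.

ΔS_total = 8.11 J/K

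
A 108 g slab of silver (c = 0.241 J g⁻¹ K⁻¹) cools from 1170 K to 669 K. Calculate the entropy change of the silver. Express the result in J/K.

ΔS = ∫dQ_rev/T = m c ln(T₂/T₁) = 108 × 0.241 × ln(669/1170) = -14.5 J/K.

ΔS = -14.5 J/K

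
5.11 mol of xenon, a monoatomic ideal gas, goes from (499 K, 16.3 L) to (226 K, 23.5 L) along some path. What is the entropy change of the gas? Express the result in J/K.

ΔS = -34.9 J/K

Entropy is a state function: ΔS = nC_V ln(T₂/T₁) + nR ln(V₂/V₁), with C_V = 3R/2 = 12.47 J mol⁻¹ K⁻¹ for a monoatomic ideal gas.
ΔS = 5.11 × [12.47 × ln(226/499) + 8.314 × ln(23.5/16.3)] = -34.9 J/K.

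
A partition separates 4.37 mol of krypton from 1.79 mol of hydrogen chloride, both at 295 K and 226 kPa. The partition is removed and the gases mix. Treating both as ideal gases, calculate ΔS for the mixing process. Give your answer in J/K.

ΔS_mix = 30.9 J/K

Mole fractions: x_A = 4.37/6.16 = 0.709, x_B = 0.291.
ΔS_mix = −R(n_A ln x_A + n_B ln x_B) = −8.314 × (4.37 ln 0.709 + 1.79 ln 0.291) = 30.9 J/K.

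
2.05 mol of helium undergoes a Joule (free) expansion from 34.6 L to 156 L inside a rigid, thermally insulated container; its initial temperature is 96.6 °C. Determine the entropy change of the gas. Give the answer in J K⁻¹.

For an ideal gas in free expansion Q = 0 and W = 0, so T is unchanged.
Entropy is a state function; using a reversible isothermal path, ΔS_gas = nR ln(V₂/V₁) = 2.05 × 8.314 × ln(156/34.6) = 25.7 J/K.

ΔS_gas = 25.7 J/K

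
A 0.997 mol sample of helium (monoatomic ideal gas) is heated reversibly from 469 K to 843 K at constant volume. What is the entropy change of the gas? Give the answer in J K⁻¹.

ΔS = 7.29 J/K

At constant volume, ΔS = nC_V ln(T₂/T₁) with C_V = 3R/2 = 12.47 J mol⁻¹ K⁻¹.
ΔS = 0.997 × 12.47 × ln(843/469) = 7.29 J/K.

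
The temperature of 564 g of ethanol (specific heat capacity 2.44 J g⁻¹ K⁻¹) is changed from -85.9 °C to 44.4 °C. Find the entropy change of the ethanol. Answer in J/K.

ΔS = 727 J/K

In kelvin: T₁ = 187.25 K, T₂ = 317.55 K. ΔS = ∫dQ_rev/T = m c ln(T₂/T₁) = 564 × 2.44 × ln(317.55/187.25) = 727 J/K.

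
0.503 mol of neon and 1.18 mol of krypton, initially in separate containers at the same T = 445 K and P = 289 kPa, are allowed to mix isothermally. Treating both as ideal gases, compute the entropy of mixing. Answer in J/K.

Mole fractions: x_A = 0.503/1.68 = 0.299, x_B = 0.701.
ΔS_mix = −R(n_A ln x_A + n_B ln x_B) = −8.314 × (0.503 ln 0.299 + 1.18 ln 0.701) = 8.53 J/K.

ΔS_mix = 8.53 J/K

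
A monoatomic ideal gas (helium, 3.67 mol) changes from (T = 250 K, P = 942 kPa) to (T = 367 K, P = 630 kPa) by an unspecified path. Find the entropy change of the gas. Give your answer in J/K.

ΔS = nC_p ln(T₂/T₁) − nR ln(P₂/P₁), with C_p = 5R/2 = 20.79 J mol⁻¹ K⁻¹ for a monoatomic ideal gas.
ΔS = 3.67 × [20.79 × ln(367/250) − 8.314 × ln(630/942)] = 41.6 J/K.

ΔS = 41.6 J/K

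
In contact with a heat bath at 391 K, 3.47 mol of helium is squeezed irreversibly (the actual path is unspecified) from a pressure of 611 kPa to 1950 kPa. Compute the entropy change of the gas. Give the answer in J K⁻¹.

Entropy is a state function, so ΔS_gas depends only on the end states.
For an isothermal ideal gas ΔS_gas = nR ln(P₁/P₂) = 3.47 × 8.314 × ln(611/1950) = -33.5 J/K.

ΔS_gas = -33.5 J/K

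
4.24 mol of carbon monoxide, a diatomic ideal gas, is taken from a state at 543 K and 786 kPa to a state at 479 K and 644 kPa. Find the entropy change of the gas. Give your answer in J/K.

ΔS = nC_p ln(T₂/T₁) − nR ln(P₂/P₁), with C_p = 7R/2 = 29.1 J mol⁻¹ K⁻¹ for a diatomic ideal gas.
ΔS = 4.24 × [29.1 × ln(479/543) − 8.314 × ln(644/786)] = -8.45 J/K.

ΔS = -8.45 J/K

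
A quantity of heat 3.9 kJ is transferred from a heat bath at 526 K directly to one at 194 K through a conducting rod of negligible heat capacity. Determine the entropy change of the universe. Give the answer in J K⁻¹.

ΔS_total = 12.7 J/K

ΔS_hot = −Q/T_H = −3900/526 = -7.414 J/K and ΔS_cold = +Q/T_C = 3900/194 = 20.1 J/K.
ΔS_total = -7.414 + 20.1 = 12.7 J/K, positive as the second law requires.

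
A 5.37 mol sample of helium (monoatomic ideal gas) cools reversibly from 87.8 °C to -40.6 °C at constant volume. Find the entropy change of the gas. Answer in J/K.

ΔS = -29.4 J/K

In kelvin: T₁ = 360.95 K, T₂ = 232.55 K. At constant volume, ΔS = nC_V ln(T₂/T₁) with C_V = 3R/2 = 12.47 J mol⁻¹ K⁻¹.
ΔS = 5.37 × 12.47 × ln(232.55/360.95) = -29.4 J/K.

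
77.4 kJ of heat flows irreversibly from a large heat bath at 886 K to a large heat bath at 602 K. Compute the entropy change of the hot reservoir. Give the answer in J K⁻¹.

The hot reservoir loses heat Q, so ΔS_hot = −Q/T_H = −77400/886 = -87.4 J/K.

ΔS_hot = -87.4 J/K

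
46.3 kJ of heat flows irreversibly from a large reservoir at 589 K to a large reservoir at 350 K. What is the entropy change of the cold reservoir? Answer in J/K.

ΔS_cold = 132 J/K

The cold reservoir gains heat Q, so ΔS_cold = +Q/T_C = 46300/350 = 132 J/K.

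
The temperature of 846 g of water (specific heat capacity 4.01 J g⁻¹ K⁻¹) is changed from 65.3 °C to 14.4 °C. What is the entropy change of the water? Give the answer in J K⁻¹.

ΔS = -553 J/K

In kelvin: T₁ = 338.45 K, T₂ = 287.55 K. ΔS = ∫dQ_rev/T = m c ln(T₂/T₁) = 846 × 4.01 × ln(287.55/338.45) = -553 J/K.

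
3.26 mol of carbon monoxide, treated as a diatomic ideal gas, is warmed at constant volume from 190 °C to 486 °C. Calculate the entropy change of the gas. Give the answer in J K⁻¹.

In kelvin: T₁ = 463.15 K, T₂ = 759.15 K. At constant volume, ΔS = nC_V ln(T₂/T₁) with C_V = 5R/2 = 20.79 J mol⁻¹ K⁻¹.
ΔS = 3.26 × 20.79 × ln(759.15/463.15) = 33.5 J/K.

ΔS = 33.5 J/K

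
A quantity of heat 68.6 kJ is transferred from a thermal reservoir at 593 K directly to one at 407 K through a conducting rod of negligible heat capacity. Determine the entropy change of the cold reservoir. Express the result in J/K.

ΔS_cold = 169 J/K

The cold reservoir gains heat Q, so ΔS_cold = +Q/T_C = 68600/407 = 169 J/K.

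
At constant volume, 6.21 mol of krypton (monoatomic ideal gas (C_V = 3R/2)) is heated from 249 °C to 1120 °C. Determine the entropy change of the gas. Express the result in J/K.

In kelvin: T₁ = 522.15 K, T₂ = 1393.15 K. At constant volume, ΔS = nC_V ln(T₂/T₁) with C_V = 3R/2 = 12.47 J mol⁻¹ K⁻¹.
ΔS = 6.21 × 12.47 × ln(1393.15/522.15) = 76 J/K.

ΔS = 76 J/K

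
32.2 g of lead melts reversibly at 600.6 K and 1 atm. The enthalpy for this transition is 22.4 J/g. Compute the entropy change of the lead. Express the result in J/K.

ΔS = 1.2 J/K

Heat absorbed by the substance: Q = mL = 32.2 × 22.4 = 721.28 J.
At constant T, ΔS = Q_rev/T = 721.28 / 600.6 = 1.2 J/K.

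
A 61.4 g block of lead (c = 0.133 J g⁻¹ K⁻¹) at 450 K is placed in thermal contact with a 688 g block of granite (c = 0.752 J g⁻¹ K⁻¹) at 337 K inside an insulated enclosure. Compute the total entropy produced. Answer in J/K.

Energy balance: T_f = (m₁c₁T₁ + m₂c₂T₂)/(m₁c₁ + m₂c₂) = 338.76 K.
ΔS₁ = m₁c₁ ln(T_f/T₁) = 8.1662 × ln(338.76/450) = -2.319 J/K.
ΔS₂ = m₂c₂ ln(T_f/T₂) = 517.376 × ln(338.76/337) = 2.689 J/K.
ΔS_total = -2.319 + 2.689 = 0.37 J/K.

ΔS_total = 0.37 J/K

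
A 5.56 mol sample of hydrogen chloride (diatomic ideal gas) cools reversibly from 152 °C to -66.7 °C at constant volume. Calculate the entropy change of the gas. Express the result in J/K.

In kelvin: T₁ = 425.15 K, T₂ = 206.45 K. At constant volume, ΔS = nC_V ln(T₂/T₁) with C_V = 5R/2 = 20.79 J mol⁻¹ K⁻¹.
ΔS = 5.56 × 20.79 × ln(206.45/425.15) = -83.5 J/K.

ΔS = -83.5 J/K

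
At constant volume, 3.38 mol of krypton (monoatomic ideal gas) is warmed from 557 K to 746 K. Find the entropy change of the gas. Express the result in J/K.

At constant volume, ΔS = nC_V ln(T₂/T₁) with C_V = 3R/2 = 12.47 J mol⁻¹ K⁻¹.
ΔS = 3.38 × 12.47 × ln(746/557) = 12.3 J/K.

ΔS = 12.3 J/K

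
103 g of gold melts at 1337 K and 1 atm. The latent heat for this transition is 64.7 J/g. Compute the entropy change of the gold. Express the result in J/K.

ΔS = 4.98 J/K

Heat absorbed by the substance: Q = mL = 103 × 64.7 = 6664.1 J.
At constant T, ΔS = Q_rev/T = 6664.1 / 1337 = 4.98 J/K.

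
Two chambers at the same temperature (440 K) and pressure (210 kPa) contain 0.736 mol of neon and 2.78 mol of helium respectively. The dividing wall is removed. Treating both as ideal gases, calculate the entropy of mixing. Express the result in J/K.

Mole fractions: x_A = 0.736/3.52 = 0.209, x_B = 0.791.
ΔS_mix = −R(n_A ln x_A + n_B ln x_B) = −8.314 × (0.736 ln 0.209 + 2.78 ln 0.791) = 15 J/K.

ΔS_mix = 15 J/K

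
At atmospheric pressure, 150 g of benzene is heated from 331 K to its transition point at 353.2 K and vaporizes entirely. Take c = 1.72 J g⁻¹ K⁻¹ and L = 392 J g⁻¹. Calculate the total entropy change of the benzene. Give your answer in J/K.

Warming step: ΔS₁ = m c ln(T_tr/T_i) = 150 × 1.72 × ln(353.2/331) = 16.75 J/K.
Phase change: ΔS₂ = +mL/T_tr = 150 × 392 / 353.2 = 166.5 J/K.
ΔS_total = (16.75) + (166.5) = 183 J/K.

ΔS = 183 J/K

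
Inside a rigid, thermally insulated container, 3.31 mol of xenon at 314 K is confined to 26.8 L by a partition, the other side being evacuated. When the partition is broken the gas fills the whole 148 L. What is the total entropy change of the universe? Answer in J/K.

For an ideal gas in free expansion Q = 0 and W = 0, so T is unchanged.
Entropy is a state function; using a reversible isothermal path, ΔS_gas = nR ln(V₂/V₁) = 3.31 × 8.314 × ln(148/26.8) = 47 J/K.
The insulated surroundings exchange no heat, so ΔS_surr = 0 and ΔS_universe = ΔS_gas.

ΔS_universe = 47 J/K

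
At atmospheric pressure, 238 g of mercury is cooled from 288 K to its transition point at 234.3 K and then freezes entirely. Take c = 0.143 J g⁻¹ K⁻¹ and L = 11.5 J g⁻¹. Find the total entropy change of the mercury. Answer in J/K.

Cooling step: ΔS₁ = m c ln(T_tr/T_i) = 238 × 0.143 × ln(234.3/288) = -7.023 J/K.
Phase change: ΔS₂ = −mL/T_tr = −238 × 11.5 / 234.3 = -11.68 J/K.
ΔS_total = (-7.023) + (-11.68) = -18.7 J/K.

ΔS = -18.7 J/K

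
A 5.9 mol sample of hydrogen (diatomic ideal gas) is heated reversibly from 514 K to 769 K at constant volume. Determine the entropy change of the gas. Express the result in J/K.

ΔS = 49.4 J/K

At constant volume, ΔS = nC_V ln(T₂/T₁) with C_V = 5R/2 = 20.79 J mol⁻¹ K⁻¹.
ΔS = 5.9 × 20.79 × ln(769/514) = 49.4 J/K.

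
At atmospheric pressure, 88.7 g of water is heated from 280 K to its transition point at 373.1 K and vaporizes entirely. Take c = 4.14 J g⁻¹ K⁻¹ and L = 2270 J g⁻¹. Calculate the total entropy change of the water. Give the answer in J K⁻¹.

ΔS = 645 J/K

Warming step: ΔS₁ = m c ln(T_tr/T_i) = 88.7 × 4.14 × ln(373.1/280) = 105.4 J/K.
Phase change: ΔS₂ = +mL/T_tr = 88.7 × 2270 / 373.1 = 539.7 J/K.
ΔS_total = (105.4) + (539.7) = 645 J/K.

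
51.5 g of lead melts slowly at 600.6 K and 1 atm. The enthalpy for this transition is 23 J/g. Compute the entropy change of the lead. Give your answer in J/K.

Heat absorbed by the substance: Q = mL = 51.5 × 23 = 1184.5 J.
At constant T, ΔS = Q_rev/T = 1184.5 / 600.6 = 1.97 J/K.

ΔS = 1.97 J/K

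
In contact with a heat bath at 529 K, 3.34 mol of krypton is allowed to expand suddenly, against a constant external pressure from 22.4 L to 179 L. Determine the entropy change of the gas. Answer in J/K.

ΔS_gas = 57.7 J/K

Entropy is a state function, so ΔS_gas depends only on the end states.
For an isothermal ideal gas ΔS_gas = nR ln(V₂/V₁) = 3.34 × 8.314 × ln(179/22.4) = 57.7 J/K.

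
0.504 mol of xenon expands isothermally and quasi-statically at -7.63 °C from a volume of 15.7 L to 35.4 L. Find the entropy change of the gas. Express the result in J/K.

ΔS_gas = 3.41 J/K

For an isothermal ideal gas ΔS_gas = nR ln(V₂/V₁) = 0.504 × 8.314 × ln(35.4/15.7) = 3.41 J/K.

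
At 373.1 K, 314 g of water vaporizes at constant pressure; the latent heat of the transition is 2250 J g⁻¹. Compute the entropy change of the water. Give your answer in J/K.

ΔS = 1890 J/K

Heat absorbed by the substance: Q = mL = 314 × 2250 = 706500 J.
At constant T, ΔS = Q_rev/T = 706500 / 373.1 = 1890 J/K.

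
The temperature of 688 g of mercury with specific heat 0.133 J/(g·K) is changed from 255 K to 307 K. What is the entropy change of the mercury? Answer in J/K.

ΔS = ∫dQ_rev/T = m c ln(T₂/T₁) = 688 × 0.133 × ln(307/255) = 17 J/K.

ΔS = 17 J/K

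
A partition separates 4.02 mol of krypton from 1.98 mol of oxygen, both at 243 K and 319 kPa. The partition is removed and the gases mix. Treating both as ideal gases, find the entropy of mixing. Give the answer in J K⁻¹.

Mole fractions: x_A = 4.02/6 = 0.67, x_B = 0.33.
ΔS_mix = −R(n_A ln x_A + n_B ln x_B) = −8.314 × (4.02 ln 0.67 + 1.98 ln 0.33) = 31.6 J/K.

ΔS_mix = 31.6 J/K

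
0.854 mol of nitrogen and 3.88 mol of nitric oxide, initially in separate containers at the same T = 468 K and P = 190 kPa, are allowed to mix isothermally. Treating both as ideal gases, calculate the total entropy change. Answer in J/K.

Mole fractions: x_A = 0.854/4.73 = 0.18, x_B = 0.82.
ΔS_mix = −R(n_A ln x_A + n_B ln x_B) = −8.314 × (0.854 ln 0.18 + 3.88 ln 0.82) = 18.6 J/K.

ΔS_mix = 18.6 J/K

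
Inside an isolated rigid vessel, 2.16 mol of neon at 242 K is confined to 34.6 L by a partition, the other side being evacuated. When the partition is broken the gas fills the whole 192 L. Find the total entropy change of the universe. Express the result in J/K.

ΔS_universe = 30.8 J/K

No heat is exchanged and no work is done, so the ideal-gas temperature stays constant.
Entropy is a state function; using a reversible isothermal path, ΔS_gas = nR ln(V₂/V₁) = 2.16 × 8.314 × ln(192/34.6) = 30.8 J/K.
The insulated surroundings exchange no heat, so ΔS_surr = 0 and ΔS_universe = ΔS_gas.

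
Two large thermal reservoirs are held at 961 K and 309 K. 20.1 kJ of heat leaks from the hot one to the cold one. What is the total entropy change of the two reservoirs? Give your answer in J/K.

ΔS_total = 44.1 J/K

ΔS_hot = −Q/T_H = −20100/961 = -20.92 J/K and ΔS_cold = +Q/T_C = 20100/309 = 65.05 J/K.
ΔS_total = -20.92 + 65.05 = 44.1 J/K, positive as the second law requires.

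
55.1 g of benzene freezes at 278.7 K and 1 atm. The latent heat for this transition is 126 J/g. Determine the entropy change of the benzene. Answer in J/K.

ΔS = -24.9 J/K

Heat released by the substance: Q = −mL = −55.1 × 126 = −6942.6 J.
At constant T, ΔS = Q_rev/T = −6942.6 / 278.7 = -24.9 J/K.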